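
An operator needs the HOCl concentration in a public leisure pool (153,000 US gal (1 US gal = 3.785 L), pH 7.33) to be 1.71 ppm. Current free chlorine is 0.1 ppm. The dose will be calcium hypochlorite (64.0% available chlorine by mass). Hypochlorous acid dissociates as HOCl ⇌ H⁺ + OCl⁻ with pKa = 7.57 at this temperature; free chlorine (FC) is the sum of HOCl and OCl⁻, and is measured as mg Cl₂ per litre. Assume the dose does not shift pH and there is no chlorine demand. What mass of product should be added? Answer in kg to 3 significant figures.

Volume: 153,000 US gal × 3.785 L/gal = 579,105 L.
[OCl⁻]/[HOCl] = 10^(pH − pKa) = 10^(7.33 − 7.57) = 0.5754; fraction as HOCl = 1/(1 + 0.5754) = 0.6347.
Free chlorine required for 1.71 ppm HOCl: 1.71 / 0.6347 = 2.694 ppm.
FC to add: 2.694 − 0.1 = 2.594 mg/L as Cl₂.
Cl₂ equivalent: 2.594 mg/L × 579,105 L = 1502 g.
Product at 64.0% available Cl: 1502 / 0.64 = 2347 g.

2.35 kg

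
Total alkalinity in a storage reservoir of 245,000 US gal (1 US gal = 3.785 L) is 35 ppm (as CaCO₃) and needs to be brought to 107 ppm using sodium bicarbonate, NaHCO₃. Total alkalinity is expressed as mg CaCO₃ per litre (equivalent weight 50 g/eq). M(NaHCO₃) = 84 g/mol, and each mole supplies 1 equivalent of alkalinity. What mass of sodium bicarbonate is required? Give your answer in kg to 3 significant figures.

112 kg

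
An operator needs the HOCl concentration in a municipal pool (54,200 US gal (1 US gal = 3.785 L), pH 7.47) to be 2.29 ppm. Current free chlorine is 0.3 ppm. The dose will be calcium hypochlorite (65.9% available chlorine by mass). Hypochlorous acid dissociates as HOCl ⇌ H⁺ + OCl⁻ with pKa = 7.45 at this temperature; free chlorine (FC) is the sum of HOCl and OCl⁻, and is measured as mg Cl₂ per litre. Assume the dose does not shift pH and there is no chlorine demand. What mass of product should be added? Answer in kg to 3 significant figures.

Volume: 54,200 US gal × 3.785 L/gal = 205,147 L.
[OCl⁻]/[HOCl] = 10^(pH − pKa) = 10^(7.47 − 7.45) = 1.047; fraction as HOCl = 1/(1 + 1.047) = 0.4885.
Free chlorine required for 2.29 ppm HOCl: 2.29 / 0.4885 = 4.688 ppm.
FC to add: 4.688 − 0.3 = 4.388 mg/L as Cl₂.
Cl₂ equivalent: 4.388 mg/L × 205,147 L = 900.2 g.
Product at 65.9% available Cl: 900.2 / 0.659 = 1366 g.

1.37 kg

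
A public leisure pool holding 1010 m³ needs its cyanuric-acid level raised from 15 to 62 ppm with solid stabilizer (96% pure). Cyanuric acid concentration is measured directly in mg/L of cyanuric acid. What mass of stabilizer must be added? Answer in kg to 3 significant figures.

49.4 kg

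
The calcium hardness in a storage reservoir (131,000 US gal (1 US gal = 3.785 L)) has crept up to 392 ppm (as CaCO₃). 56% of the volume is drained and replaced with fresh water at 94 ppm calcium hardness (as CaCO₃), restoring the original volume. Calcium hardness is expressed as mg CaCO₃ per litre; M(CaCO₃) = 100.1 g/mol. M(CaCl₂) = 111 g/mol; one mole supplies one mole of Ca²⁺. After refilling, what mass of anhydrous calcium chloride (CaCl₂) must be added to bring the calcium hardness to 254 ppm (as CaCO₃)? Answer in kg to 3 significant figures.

Volume: 131,000 US gal × 3.785 L/gal = 495,835 L.
After draining 56% and refilling: 392 × 0.44 + 94 × 0.56 = 225.12 ppm.
Deficit to target: 254 − 225.12 = 28.88 mg/L.
As CaCO₃: 28.88 mg/L × 495,835 L = 14,320 g; ÷ 100.1 = 143.1 mol Ca²⁺.
Mass: 143.1 × 111 = 15,880 g.

15.9 kg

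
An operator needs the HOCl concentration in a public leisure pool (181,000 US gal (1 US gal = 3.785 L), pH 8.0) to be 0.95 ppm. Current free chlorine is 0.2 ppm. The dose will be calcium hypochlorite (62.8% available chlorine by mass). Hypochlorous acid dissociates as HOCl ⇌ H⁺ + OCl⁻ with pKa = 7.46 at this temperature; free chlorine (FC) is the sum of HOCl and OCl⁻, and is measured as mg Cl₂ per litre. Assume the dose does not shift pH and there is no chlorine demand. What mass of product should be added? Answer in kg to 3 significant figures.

Volume: 181,000 US gal × 3.785 L/gal = 685,085 L.
[OCl⁻]/[HOCl] = 10^(pH − pKa) = 10^(8.0 − 7.46) = 3.467; fraction as HOCl = 1/(1 + 3.467) = 0.2238.
Free chlorine required for 0.95 ppm HOCl: 0.95 / 0.2238 = 4.244 ppm.
FC to add: 4.244 − 0.2 = 4.044 mg/L as Cl₂.
Cl₂ equivalent: 4.044 mg/L × 685,085 L = 2770 g.
Product at 62.8% available Cl: 2770 / 0.628 = 4412 g.

4.41 kg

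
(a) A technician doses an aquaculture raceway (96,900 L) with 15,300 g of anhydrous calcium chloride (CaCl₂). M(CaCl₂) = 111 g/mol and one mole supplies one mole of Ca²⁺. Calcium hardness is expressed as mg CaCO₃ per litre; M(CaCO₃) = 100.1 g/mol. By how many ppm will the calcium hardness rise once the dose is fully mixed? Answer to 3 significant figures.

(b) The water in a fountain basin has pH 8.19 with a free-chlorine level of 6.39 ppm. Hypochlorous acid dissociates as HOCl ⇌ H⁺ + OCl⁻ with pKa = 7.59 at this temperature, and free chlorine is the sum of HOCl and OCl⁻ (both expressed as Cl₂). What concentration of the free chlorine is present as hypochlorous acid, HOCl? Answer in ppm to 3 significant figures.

(a) 142 ppm; (b) 1.28 ppm

(a) Moles of Ca²⁺: 15,300 g ÷ 111 g/mol = 137.8 mol.
(a) As CaCO₃: 137.8 mol × 100.1 g/mol = 13,800 g.
(a) Rise: 13,800 g / 96,900 L × 1000 = 142.4 mg/L.

(b) [OCl⁻]/[HOCl] = 10^(pH − pKa) = 10^(8.19 − 7.59) = 10^0.60 = 3.981.
(b) Fraction as HOCl = 1 / (1 + 3.981) = 0.2008.
(b) HOCl = 0.2008 × 6.39 ppm = 1.283 ppm.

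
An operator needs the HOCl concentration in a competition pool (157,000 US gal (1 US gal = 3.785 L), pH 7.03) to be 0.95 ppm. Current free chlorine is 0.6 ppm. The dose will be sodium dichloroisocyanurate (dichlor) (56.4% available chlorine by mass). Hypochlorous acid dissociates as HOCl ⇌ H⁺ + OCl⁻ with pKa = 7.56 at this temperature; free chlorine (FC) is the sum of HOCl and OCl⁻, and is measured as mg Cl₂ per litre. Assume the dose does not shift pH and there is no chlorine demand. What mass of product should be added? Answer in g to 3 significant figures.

Volume: 157,000 US gal × 3.785 L/gal = 594,245 L.
[OCl⁻]/[HOCl] = 10^(pH − pKa) = 10^(7.03 − 7.56) = 0.2951; fraction as HOCl = 1/(1 + 0.2951) = 0.7721.
Free chlorine required for 0.95 ppm HOCl: 0.95 / 0.7721 = 1.23 ppm.
FC to add: 1.23 − 0.6 = 0.6304 mg/L as Cl₂.
Cl₂ equivalent: 0.6304 mg/L × 594,245 L = 374.6 g.
Product at 56.4% available Cl: 374.6 / 0.564 = 664.2 g.

664 g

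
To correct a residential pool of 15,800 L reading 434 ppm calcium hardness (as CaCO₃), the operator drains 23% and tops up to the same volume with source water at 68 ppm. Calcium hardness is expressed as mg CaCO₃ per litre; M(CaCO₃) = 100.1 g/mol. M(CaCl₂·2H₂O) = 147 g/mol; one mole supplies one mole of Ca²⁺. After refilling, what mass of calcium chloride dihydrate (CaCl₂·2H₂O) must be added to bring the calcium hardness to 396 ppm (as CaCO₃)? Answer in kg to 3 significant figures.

After draining 23% and refilling: 434 × 0.77 + 68 × 0.23 = 349.82 ppm.
Deficit to target: 396 − 349.82 = 46.18 mg/L.
As CaCO₃: 46.18 mg/L × 15,800 L = 729.6 g; ÷ 100.1 = 7.289 mol Ca²⁺.
Mass: 7.289 × 147 = 1072 g.

1.07 kg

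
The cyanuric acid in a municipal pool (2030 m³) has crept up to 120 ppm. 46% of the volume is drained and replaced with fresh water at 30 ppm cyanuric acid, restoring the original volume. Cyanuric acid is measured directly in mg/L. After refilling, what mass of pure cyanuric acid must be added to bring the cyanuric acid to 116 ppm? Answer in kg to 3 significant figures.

75.9 kg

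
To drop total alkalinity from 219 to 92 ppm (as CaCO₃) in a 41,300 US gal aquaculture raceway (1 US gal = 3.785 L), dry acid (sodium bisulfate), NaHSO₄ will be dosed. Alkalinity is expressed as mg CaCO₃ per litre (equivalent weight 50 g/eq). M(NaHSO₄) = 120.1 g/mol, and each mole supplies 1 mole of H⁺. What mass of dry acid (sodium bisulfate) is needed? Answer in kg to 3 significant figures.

47.7 kg

Volume: 41,300 US gal × 3.785 L/gal = 156,320 L.
Alkalinity to neutralize: (219 − 92) = 127 mg/L as CaCO₃ × 156,320 L = 19,850 g as CaCO₃.
Equivalents of H⁺ required: 19,850 ÷ 50 g/eq = 397.1 eq = 397.1 mol NaHSO₄.
Mass of NaHSO₄: 397.1 × 120.1 = 47,690 g.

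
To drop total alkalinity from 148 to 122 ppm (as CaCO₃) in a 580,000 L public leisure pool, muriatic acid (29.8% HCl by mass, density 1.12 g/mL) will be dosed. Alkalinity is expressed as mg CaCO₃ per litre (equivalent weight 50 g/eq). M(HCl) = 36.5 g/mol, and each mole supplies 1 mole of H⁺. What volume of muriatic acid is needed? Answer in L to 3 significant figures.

33.0 L

Alkalinity to neutralize: (148 − 122) = 26 mg/L as CaCO₃ × 580,000 L = 15,080 g as CaCO₃.
Equivalents of H⁺ required: 15,080 ÷ 50 g/eq = 301.6 eq = 301.6 mol HCl.
Mass of HCl: 301.6 × 36.5 = 11,010 g.
Mass of 29.8% solution: 11,010 / 0.298 = 36,940 g.
Volume: 36,940 g ÷ 1.12 g/mL = 32,980 mL.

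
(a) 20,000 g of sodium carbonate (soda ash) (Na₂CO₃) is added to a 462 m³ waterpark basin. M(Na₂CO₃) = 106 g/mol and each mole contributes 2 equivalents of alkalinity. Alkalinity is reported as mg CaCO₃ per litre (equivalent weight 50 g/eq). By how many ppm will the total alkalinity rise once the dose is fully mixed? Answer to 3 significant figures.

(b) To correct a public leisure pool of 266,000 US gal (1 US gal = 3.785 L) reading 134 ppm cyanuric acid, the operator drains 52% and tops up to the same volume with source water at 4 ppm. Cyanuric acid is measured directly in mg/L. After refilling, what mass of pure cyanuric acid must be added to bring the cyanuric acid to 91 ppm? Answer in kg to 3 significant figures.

(a) 40.8 ppm; (b) 24.8 kg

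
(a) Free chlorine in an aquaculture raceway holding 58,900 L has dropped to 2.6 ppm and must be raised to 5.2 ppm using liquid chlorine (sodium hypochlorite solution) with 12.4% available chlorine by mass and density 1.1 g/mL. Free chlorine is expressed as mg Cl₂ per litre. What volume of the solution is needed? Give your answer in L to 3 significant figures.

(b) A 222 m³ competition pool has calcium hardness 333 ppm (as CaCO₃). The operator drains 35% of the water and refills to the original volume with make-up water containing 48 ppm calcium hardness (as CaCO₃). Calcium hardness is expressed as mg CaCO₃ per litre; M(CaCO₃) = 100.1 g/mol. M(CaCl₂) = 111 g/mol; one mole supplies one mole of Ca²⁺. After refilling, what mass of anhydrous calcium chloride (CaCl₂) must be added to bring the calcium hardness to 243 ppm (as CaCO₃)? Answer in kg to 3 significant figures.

(a) 1.12 L; (b) 2.40 kg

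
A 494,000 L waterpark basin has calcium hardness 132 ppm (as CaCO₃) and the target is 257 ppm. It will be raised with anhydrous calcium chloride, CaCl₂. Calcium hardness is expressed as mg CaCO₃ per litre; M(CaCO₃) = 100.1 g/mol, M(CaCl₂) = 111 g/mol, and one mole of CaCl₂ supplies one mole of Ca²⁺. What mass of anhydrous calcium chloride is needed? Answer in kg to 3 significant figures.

68.5 kg

Hardness to add: (257 − 132) = 125 mg/L as CaCO₃ × 494,000 L = 61,750 g as CaCO₃.
Moles of Ca²⁺ (1 mol Ca²⁺ ≡ 1 mol CaCO₃): 61,750 / 100.1 g/mol = 616.9 mol.
Mass of CaCl₂: 616.9 × 111 = 68,470 g.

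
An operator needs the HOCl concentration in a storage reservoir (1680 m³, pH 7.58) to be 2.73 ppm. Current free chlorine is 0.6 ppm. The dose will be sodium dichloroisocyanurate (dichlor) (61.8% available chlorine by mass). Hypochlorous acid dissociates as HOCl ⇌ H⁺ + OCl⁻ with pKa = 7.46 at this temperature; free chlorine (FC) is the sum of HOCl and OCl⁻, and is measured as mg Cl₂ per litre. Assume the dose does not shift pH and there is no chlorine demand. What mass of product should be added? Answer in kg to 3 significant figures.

Volume: 1680 m³ = 1,680,000 L.
[OCl⁻]/[HOCl] = 10^(pH − pKa) = 10^(7.58 − 7.46) = 1.318; fraction as HOCl = 1/(1 + 1.318) = 0.4314.
Free chlorine required for 2.73 ppm HOCl: 2.73 / 0.4314 = 6.329 ppm.
FC to add: 6.329 − 0.6 = 5.729 mg/L as Cl₂.
Cl₂ equivalent: 5.729 mg/L × 1,680,000 L = 9624 g.
Product at 61.8% available Cl: 9624 / 0.618 = 15,570 g.

15.6 kg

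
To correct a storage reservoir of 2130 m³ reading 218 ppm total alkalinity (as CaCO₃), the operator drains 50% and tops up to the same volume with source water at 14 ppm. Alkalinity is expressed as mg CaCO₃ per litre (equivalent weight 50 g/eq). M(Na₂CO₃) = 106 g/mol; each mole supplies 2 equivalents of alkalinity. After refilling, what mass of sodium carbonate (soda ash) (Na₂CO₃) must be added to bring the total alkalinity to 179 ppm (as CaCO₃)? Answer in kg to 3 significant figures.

142 kg

Volume: 2130 m³ = 2,130,000 L.
After draining 50% and refilling: 218 × 0.50 + 14 × 0.50 = 116 ppm.
Deficit to target: 179 − 116 = 63 mg/L.
As CaCO₃: 63 mg/L × 2,130,000 L = 134,200 g; ÷ 50 g/eq ÷ 2 = 1342 mol Na₂CO₃.
Mass: 1342 × 106 = 142,200 g.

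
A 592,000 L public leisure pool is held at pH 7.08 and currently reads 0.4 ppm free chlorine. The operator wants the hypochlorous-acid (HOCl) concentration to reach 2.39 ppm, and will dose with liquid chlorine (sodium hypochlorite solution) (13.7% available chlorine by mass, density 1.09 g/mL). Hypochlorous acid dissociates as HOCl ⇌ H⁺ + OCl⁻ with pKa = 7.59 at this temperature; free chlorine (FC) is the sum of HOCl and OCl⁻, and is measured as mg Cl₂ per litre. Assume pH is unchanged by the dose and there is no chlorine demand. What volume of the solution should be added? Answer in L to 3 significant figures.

[OCl⁻]/[HOCl] = 10^(pH − pKa) = 10^(7.08 − 7.59) = 0.309; fraction as HOCl = 1/(1 + 0.309) = 0.7639.
Free chlorine required for 2.39 ppm HOCl: 2.39 / 0.7639 = 3.129 ppm.
FC to add: 3.129 − 0.4 = 2.729 mg/L as Cl₂.
Cl₂ equivalent: 2.729 mg/L × 592,000 L = 1615 g.
Product at 13.7% available Cl: 1615 / 0.137 = 11,790 g.
Volume: 11,790 g ÷ 1.09 g/mL = 10,820 mL.

10.8 L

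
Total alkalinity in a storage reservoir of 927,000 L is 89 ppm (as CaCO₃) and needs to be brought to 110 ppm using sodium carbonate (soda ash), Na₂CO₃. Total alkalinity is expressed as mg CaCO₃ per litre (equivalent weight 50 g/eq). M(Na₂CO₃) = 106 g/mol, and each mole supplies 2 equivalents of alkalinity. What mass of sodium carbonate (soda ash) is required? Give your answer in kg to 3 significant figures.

20.6 kg

Alkalinity to add: (110 − 89) = 21 mg/L as CaCO₃ × 927,000 L = 19,470 g as CaCO₃.
Equivalents: 19,470 g ÷ 50 g/eq = 389.3 eq.
Each mole of Na₂CO₃ supplies 2 eq, so 389.3 / 2 = 194.7 mol.
Mass: 194.7 mol × 106 g/mol = 20,640 g.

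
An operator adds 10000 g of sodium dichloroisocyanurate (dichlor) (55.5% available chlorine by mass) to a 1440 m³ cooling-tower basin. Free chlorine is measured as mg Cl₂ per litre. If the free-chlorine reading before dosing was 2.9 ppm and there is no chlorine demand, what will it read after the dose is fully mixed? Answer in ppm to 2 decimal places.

Volume: 1440 m³ = 1,440,000 L.
Available chlorine delivered: 10,000 g × 0.555 = 5550 g as Cl₂.
Concentration rise: 5550 g / 1,440,000 L = 3.854 mg/L = 3.85 ppm.
Final FC: 2.9 + 3.85 = 6.75 ppm.

6.75 ppm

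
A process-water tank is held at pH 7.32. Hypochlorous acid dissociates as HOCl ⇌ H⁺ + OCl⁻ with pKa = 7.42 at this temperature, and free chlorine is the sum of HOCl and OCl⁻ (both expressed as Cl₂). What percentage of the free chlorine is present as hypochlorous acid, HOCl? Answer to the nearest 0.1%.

55.7%

[OCl⁻]/[HOCl] = 10^(pH − pKa) = 10^(7.32 − 7.42) = 10^-0.10 = 0.7943.
Fraction as HOCl = 1 / (1 + 0.7943) = 0.5573.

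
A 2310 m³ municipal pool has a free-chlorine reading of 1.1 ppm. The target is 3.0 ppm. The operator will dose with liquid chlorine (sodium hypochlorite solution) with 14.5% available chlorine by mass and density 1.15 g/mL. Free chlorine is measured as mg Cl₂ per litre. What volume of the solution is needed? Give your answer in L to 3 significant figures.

26.3 L

Volume: 2310 m³ = 2,310,000 L.
Chlorine deficit: 3.0 − 1.1 = 1.9 ppm = 1.9 mg/L as Cl₂.
Cl₂ equivalent needed: 1.9 mg/L × 2,310,000 L = 4,389,000 mg = 4389 g.
Product at 14.5% available chlorine: 4389 / 0.145 = 30,270 g.
Volume at density 1.15 g/mL: 30,270 g ÷ 1.15 g/mL = 26,320 mL.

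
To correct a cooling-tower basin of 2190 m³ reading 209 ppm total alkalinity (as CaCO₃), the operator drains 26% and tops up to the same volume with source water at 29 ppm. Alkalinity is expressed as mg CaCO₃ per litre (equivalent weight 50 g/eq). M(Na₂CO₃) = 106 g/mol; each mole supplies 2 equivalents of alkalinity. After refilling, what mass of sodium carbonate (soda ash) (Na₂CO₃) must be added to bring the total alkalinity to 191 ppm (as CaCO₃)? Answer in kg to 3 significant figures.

66.9 kg

Volume: 2190 m³ = 2,190,000 L.
After draining 26% and refilling: 209 × 0.74 + 29 × 0.26 = 162.2 ppm.
Deficit to target: 191 − 162.2 = 28.8 mg/L.
As CaCO₃: 28.8 mg/L × 2,190,000 L = 63,070 g; ÷ 50 g/eq ÷ 2 = 630.7 mol Na₂CO₃.
Mass: 630.7 × 106 = 66,860 g.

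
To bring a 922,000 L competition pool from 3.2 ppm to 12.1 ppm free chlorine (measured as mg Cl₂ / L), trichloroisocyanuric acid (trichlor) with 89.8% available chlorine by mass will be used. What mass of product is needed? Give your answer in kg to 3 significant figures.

9.14 kg

Chlorine deficit: 12.1 − 3.2 = 8.9 ppm = 8.9 mg/L as Cl₂.
Cl₂ equivalent needed: 8.9 mg/L × 922,000 L = 8,206,000 mg = 8206 g.
Product at 89.8% available chlorine: 8206 / 0.898 = 9138 g.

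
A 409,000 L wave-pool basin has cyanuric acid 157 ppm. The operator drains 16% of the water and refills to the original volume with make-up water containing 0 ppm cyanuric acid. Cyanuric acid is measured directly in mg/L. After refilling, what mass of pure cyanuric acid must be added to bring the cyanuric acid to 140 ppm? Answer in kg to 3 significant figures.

After draining 16% and refilling: 157 × 0.84 + 0 × 0.16 = 131.88 ppm.
Deficit to target: 140 − 131.88 = 8.12 mg/L.
Mass: 8.12 mg/L × 409,000 L = 3321 g cyanuric acid.

3.32 kg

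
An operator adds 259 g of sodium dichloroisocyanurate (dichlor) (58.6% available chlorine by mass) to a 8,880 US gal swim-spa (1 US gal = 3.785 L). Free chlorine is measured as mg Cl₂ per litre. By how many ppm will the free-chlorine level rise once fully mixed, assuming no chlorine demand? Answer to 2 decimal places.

4.52 ppm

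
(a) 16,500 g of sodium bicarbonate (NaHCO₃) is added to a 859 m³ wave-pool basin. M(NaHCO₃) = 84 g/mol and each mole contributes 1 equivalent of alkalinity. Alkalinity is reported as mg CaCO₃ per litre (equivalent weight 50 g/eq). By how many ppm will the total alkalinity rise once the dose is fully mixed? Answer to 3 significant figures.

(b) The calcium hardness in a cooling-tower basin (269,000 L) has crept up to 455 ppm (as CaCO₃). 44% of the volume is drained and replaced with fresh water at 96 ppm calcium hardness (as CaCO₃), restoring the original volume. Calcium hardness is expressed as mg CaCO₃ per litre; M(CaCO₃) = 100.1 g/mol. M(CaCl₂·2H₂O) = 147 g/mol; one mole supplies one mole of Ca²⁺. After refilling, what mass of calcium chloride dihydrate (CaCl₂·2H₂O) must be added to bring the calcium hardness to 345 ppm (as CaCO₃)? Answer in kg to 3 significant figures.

(a) 11.4 ppm; (b) 18.9 kg

(a) Volume: 859 m³ = 859,000 L.
(a) Moles of NaHCO₃: 16,500 g ÷ 84 g/mol = 196.4 mol → 196.4 eq of alkalinity.
(a) As CaCO₃: 196.4 eq × 50 g/eq = 9821 g.
(a) Rise: 9821 g / 859,000 L × 1000 = 11.43 mg/L.

(b) After draining 44% and refilling: 455 × 0.56 + 96 × 0.44 = 297.04 ppm.
(b) Deficit to target: 345 − 297.04 = 47.96 mg/L.
(b) As CaCO₃: 47.96 mg/L × 269,000 L = 12,900 g; ÷ 100.1 = 128.9 mol Ca²⁺.
(b) Mass: 128.9 × 147 = 18,950 g.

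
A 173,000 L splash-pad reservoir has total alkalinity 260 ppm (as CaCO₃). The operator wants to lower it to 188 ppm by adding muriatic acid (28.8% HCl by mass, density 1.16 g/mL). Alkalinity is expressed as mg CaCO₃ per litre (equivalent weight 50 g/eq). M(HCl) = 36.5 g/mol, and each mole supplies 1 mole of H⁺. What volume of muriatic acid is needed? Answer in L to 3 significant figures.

27.2 L

Alkalinity to neutralize: (260 − 188) = 72 mg/L as CaCO₃ × 173,000 L = 12,460 g as CaCO₃.
Equivalents of H⁺ required: 12,460 ÷ 50 g/eq = 249.1 eq = 249.1 mol HCl.
Mass of HCl: 249.1 × 36.5 = 9093 g.
Mass of 28.8% solution: 9093 / 0.288 = 31,570 g.
Volume: 31,570 g ÷ 1.16 g/mL = 27,220 mL.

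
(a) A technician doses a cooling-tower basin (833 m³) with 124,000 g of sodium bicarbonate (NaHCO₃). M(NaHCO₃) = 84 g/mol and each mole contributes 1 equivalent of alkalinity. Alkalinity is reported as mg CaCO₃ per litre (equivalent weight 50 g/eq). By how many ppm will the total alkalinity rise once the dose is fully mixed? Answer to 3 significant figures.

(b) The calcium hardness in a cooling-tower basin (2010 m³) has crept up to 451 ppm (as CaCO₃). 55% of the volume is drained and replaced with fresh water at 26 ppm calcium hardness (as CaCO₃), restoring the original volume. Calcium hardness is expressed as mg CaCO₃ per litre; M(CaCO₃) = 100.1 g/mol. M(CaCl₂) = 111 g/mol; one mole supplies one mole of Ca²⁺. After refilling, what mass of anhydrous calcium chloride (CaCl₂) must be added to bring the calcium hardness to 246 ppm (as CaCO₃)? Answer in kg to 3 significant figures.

(a) Volume: 833 m³ = 833,000 L.
(a) Moles of NaHCO₃: 124,000 g ÷ 84 g/mol = 1476 mol → 1476 eq of alkalinity.
(a) As CaCO₃: 1476 eq × 50 g/eq = 73,810 g.
(a) Rise: 73,810 g / 833,000 L × 1000 = 88.61 mg/L.

(b) Volume: 2010 m³ = 2,010,000 L.
(b) After draining 55% and refilling: 451 × 0.45 + 26 × 0.55 = 217.25 ppm.
(b) Deficit to target: 246 − 217.25 = 28.75 mg/L.
(b) As CaCO₃: 28.75 mg/L × 2,010,000 L = 57,790 g; ÷ 100.1 = 577.3 mol Ca²⁺.
(b) Mass: 577.3 × 111 = 64,080 g.

(a) 88.6 ppm; (b) 64.1 kg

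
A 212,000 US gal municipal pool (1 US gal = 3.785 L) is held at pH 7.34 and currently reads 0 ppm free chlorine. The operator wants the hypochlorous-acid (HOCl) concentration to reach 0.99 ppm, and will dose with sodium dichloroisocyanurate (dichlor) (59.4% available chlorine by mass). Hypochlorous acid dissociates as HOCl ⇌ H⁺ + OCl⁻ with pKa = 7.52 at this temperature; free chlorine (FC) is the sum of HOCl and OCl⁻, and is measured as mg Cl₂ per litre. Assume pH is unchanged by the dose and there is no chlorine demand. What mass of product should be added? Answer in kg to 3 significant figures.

Volume: 212,000 US gal × 3.785 L/gal = 802,420 L.
[OCl⁻]/[HOCl] = 10^(pH − pKa) = 10^(7.34 − 7.52) = 0.6607; fraction as HOCl = 1/(1 + 0.6607) = 0.6022.
Free chlorine required for 0.99 ppm HOCl: 0.99 / 0.6022 = 1.644 ppm.
FC to add: 1.644 − 0 = 1.644 mg/L as Cl₂.
Cl₂ equivalent: 1.644 mg/L × 802,420 L = 1319 g.
Product at 59.4% available Cl: 1319 / 0.594 = 2221 g.

2.22 kg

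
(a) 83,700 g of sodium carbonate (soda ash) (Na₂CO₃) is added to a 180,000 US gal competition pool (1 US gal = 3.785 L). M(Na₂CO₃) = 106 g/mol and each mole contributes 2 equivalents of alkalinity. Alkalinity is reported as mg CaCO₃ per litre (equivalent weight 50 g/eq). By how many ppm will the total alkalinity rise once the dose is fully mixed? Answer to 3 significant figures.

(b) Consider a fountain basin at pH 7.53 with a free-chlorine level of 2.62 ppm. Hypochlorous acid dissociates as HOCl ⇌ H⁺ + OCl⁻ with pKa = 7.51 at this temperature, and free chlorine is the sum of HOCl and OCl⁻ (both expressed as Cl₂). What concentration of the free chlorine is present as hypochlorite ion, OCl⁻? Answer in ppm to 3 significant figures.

(a) 116 ppm; (b) 1.34 ppm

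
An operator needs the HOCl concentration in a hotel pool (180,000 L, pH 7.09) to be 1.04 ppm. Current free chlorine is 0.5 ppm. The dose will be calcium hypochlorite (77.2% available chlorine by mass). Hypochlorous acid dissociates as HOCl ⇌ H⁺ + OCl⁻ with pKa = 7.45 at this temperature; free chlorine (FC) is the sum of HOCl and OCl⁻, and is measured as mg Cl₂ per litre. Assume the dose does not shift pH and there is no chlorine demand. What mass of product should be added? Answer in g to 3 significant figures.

[OCl⁻]/[HOCl] = 10^(pH − pKa) = 10^(7.09 − 7.45) = 0.4365; fraction as HOCl = 1/(1 + 0.4365) = 0.6961.
Free chlorine required for 1.04 ppm HOCl: 1.04 / 0.6961 = 1.494 ppm.
FC to add: 1.494 − 0.5 = 0.994 mg/L as Cl₂.
Cl₂ equivalent: 0.994 mg/L × 180,000 L = 178.9 g.
Product at 77.2% available Cl: 178.9 / 0.772 = 231.8 g.

232 g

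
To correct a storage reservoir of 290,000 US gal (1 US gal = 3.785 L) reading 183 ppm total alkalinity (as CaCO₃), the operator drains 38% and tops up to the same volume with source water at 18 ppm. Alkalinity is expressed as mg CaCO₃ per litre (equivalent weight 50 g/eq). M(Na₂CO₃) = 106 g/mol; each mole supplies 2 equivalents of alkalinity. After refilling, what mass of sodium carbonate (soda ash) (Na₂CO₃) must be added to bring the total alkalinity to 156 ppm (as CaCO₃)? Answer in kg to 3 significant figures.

41.5 kg

Volume: 290,000 US gal × 3.785 L/gal = 1,097,650 L.
After draining 38% and refilling: 183 × 0.62 + 18 × 0.38 = 120.3 ppm.
Deficit to target: 156 − 120.3 = 35.7 mg/L.
As CaCO₃: 35.7 mg/L × 1,097,650 L = 39,190 g; ÷ 50 g/eq ÷ 2 = 391.9 mol Na₂CO₃.
Mass: 391.9 × 106 = 41,540 g.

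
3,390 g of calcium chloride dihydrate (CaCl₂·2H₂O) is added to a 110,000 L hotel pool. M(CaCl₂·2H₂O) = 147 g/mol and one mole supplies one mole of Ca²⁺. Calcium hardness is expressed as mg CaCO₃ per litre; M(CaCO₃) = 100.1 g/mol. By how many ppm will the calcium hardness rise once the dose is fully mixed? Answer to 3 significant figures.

21.0 ppm

Moles of Ca²⁺: 3,390 g ÷ 147 g/mol = 23.06 mol.
As CaCO₃: 23.06 mol × 100.1 g/mol = 2308 g.
Rise: 2308 g / 110,000 L × 1000 = 20.99 mg/L.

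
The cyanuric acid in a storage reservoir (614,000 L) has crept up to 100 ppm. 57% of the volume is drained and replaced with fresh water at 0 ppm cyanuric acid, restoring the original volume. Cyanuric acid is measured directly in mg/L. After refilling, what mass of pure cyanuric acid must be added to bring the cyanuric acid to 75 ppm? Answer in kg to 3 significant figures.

19.6 kg

After draining 57% and refilling: 100 × 0.43 + 0 × 0.57 = 43 ppm.
Deficit to target: 75 − 43 = 32 mg/L.
Mass: 32 mg/L × 614,000 L = 19,650 g cyanuric acid.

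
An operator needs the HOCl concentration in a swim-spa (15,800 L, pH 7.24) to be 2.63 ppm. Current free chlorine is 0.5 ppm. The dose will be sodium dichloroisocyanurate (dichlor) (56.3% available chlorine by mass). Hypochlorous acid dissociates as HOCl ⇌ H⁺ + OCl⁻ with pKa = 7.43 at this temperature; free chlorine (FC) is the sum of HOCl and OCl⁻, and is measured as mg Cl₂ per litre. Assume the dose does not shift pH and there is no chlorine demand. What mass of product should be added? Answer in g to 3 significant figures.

[OCl⁻]/[HOCl] = 10^(pH − pKa) = 10^(7.24 − 7.43) = 0.6457; fraction as HOCl = 1/(1 + 0.6457) = 0.6077.
Free chlorine required for 2.63 ppm HOCl: 2.63 / 0.6077 = 4.328 ppm.
FC to add: 4.328 − 0.5 = 3.828 mg/L as Cl₂.
Cl₂ equivalent: 3.828 mg/L × 15,800 L = 60.48 g.
Product at 56.3% available Cl: 60.48 / 0.563 = 107.4 g.

107 g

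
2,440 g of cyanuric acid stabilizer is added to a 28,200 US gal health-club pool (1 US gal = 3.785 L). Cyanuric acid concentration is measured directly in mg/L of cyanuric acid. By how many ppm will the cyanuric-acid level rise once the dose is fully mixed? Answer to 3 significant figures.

Volume: 28,200 US gal × 3.785 L/gal = 106,737 L.
Rise: 2,440 g / 106,737 L × 1000 = 22.86 mg/L.

22.9 ppm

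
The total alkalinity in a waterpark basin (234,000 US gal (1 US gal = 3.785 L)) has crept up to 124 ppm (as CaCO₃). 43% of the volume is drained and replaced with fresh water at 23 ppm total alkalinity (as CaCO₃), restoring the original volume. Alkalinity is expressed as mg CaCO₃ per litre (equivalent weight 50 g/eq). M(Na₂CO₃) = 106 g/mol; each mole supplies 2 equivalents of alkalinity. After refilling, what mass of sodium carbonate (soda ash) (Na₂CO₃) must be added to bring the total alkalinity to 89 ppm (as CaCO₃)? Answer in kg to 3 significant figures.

7.91 kg

Volume: 234,000 US gal × 3.785 L/gal = 885,690 L.
After draining 43% and refilling: 124 × 0.57 + 23 × 0.43 = 80.57 ppm.
Deficit to target: 89 − 80.57 = 8.43 mg/L.
As CaCO₃: 8.43 mg/L × 885,690 L = 7466 g; ÷ 50 g/eq ÷ 2 = 74.66 mol Na₂CO₃.
Mass: 74.66 × 106 = 7914 g.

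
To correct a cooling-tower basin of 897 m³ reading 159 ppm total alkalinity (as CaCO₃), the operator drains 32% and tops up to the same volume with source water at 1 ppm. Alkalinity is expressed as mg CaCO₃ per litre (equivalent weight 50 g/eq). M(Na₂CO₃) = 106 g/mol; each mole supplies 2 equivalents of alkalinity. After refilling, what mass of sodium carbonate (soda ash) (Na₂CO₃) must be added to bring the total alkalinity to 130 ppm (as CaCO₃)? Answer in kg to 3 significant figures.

20.5 kg

Volume: 897 m³ = 897,000 L.
After draining 32% and refilling: 159 × 0.68 + 1 × 0.32 = 108.44 ppm.
Deficit to target: 130 − 108.44 = 21.56 mg/L.
As CaCO₃: 21.56 mg/L × 897,000 L = 19,340 g; ÷ 50 g/eq ÷ 2 = 193.4 mol Na₂CO₃.
Mass: 193.4 × 106 = 20,500 g.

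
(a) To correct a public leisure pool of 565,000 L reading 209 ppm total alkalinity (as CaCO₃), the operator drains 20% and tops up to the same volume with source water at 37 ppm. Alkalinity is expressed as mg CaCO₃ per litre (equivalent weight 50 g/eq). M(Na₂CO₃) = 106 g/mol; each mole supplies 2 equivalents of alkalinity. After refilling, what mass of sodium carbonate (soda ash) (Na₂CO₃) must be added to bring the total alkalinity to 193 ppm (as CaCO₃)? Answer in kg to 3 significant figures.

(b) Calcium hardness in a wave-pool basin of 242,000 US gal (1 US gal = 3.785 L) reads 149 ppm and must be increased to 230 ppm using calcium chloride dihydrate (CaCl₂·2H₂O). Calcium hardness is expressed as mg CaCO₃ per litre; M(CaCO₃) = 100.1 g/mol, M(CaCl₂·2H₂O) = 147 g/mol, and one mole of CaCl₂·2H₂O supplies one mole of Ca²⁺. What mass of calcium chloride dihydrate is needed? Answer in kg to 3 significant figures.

(a) 11.0 kg; (b) 109 kg

(a) After draining 20% and refilling: 209 × 0.80 + 37 × 0.20 = 174.6 ppm.
(a) Deficit to target: 193 − 174.6 = 18.4 mg/L.
(a) As CaCO₃: 18.4 mg/L × 565,000 L = 10,400 g; ÷ 50 g/eq ÷ 2 = 104 mol Na₂CO₃.
(a) Mass: 104 × 106 = 11,020 g.

(b) Volume: 242,000 US gal × 3.785 L/gal = 915,970 L.
(b) Hardness to add: (230 − 149) = 81 mg/L as CaCO₃ × 915,970 L = 74,190 g as CaCO₃.
(b) Moles of Ca²⁺ (1 mol Ca²⁺ ≡ 1 mol CaCO₃): 74,190 / 100.1 g/mol = 741.2 mol.
(b) Mass of CaCl₂·2H₂O: 741.2 × 147 = 109,000 g.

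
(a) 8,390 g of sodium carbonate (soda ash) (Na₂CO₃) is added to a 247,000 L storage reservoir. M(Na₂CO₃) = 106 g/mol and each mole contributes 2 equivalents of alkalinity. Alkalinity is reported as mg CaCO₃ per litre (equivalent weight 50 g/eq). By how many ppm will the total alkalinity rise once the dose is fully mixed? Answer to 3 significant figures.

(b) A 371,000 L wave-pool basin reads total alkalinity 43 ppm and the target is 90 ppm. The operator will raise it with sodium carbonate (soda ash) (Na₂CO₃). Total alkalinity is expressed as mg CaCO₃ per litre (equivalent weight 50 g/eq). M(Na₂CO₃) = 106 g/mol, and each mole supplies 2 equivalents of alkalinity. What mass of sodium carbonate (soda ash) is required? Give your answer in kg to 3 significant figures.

(a) Moles of Na₂CO₃: 8,390 g ÷ 106 g/mol = 79.15 mol → 158.3 eq of alkalinity.
(a) As CaCO₃: 158.3 eq × 50 g/eq = 7915 g.
(a) Rise: 7915 g / 247,000 L × 1000 = 32.04 mg/L.

(b) Alkalinity to add: (90 − 43) = 47 mg/L as CaCO₃ × 371,000 L = 17,440 g as CaCO₃.
(b) Equivalents: 17,440 g ÷ 50 g/eq = 348.7 eq.
(b) Each mole of Na₂CO₃ supplies 2 eq, so 348.7 / 2 = 174.4 mol.
(b) Mass: 174.4 mol × 106 g/mol = 18,480 g.

(a) 32.0 ppm; (b) 18.5 kg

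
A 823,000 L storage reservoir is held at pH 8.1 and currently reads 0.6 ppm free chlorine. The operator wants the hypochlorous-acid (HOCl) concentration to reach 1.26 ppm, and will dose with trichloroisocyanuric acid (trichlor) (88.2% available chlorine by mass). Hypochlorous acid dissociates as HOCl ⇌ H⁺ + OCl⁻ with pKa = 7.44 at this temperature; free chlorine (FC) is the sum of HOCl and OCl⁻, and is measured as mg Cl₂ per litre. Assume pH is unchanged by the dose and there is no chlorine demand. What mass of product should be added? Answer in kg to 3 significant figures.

[OCl⁻]/[HOCl] = 10^(pH − pKa) = 10^(8.1 − 7.44) = 4.571; fraction as HOCl = 1/(1 + 4.571) = 0.1795.
Free chlorine required for 1.26 ppm HOCl: 1.26 / 0.1795 = 7.019 ppm.
FC to add: 7.019 − 0.6 = 6.419 mg/L as Cl₂.
Cl₂ equivalent: 6.419 mg/L × 823,000 L = 5283 g.
Product at 88.2% available Cl: 5283 / 0.882 = 5990 g.

5.99 kg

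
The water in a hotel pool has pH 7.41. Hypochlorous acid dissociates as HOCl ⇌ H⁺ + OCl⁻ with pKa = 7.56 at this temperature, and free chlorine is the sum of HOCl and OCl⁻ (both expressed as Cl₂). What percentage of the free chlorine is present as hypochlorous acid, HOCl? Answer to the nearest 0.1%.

[OCl⁻]/[HOCl] = 10^(pH − pKa) = 10^(7.41 − 7.56) = 10^-0.15 = 0.7079.
Fraction as HOCl = 1 / (1 + 0.7079) = 0.5855.

58.5%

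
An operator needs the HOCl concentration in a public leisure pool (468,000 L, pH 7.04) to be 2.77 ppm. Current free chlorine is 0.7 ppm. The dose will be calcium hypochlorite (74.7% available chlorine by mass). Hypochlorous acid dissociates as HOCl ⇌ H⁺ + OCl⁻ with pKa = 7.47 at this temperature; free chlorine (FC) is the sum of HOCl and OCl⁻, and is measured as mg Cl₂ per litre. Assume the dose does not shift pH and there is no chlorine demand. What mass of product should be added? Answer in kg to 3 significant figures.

[OCl⁻]/[HOCl] = 10^(pH − pKa) = 10^(7.04 − 7.47) = 0.3715; fraction as HOCl = 1/(1 + 0.3715) = 0.7291.
Free chlorine required for 2.77 ppm HOCl: 2.77 / 0.7291 = 3.799 ppm.
FC to add: 3.799 − 0.7 = 3.099 mg/L as Cl₂.
Cl₂ equivalent: 3.099 mg/L × 468,000 L = 1450 g.
Product at 74.7% available Cl: 1450 / 0.747 = 1942 g.

1.94 kg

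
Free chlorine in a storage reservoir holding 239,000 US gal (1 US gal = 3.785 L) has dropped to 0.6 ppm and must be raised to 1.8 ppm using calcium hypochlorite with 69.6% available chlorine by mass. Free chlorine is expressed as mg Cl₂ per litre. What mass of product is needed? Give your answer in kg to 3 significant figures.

1.56 kg

Volume: 239,000 US gal × 3.785 L/gal = 904,615 L.
Chlorine deficit: 1.8 − 0.6 = 1.2 ppm = 1.2 mg/L as Cl₂.
Cl₂ equivalent needed: 1.2 mg/L × 904,615 L = 1,086,000 mg = 1086 g.
Product at 69.6% available chlorine: 1086 / 0.696 = 1560 g.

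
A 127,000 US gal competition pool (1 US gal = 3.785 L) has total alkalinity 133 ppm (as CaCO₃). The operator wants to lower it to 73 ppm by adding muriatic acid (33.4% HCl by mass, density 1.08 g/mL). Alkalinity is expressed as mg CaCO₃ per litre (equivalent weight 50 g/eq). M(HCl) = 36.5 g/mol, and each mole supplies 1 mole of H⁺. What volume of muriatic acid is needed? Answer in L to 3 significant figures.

58.4 L

Volume: 127,000 US gal × 3.785 L/gal = 480,695 L.
Alkalinity to neutralize: (133 − 73) = 60 mg/L as CaCO₃ × 480,695 L = 28,840 g as CaCO₃.
Equivalents of H⁺ required: 28,840 ÷ 50 g/eq = 576.8 eq = 576.8 mol HCl.
Mass of HCl: 576.8 × 36.5 = 21,050 g.
Mass of 33.4% solution: 21,050 / 0.334 = 63,040 g.
Volume: 63,040 g ÷ 1.08 g/mL = 58,370 mL.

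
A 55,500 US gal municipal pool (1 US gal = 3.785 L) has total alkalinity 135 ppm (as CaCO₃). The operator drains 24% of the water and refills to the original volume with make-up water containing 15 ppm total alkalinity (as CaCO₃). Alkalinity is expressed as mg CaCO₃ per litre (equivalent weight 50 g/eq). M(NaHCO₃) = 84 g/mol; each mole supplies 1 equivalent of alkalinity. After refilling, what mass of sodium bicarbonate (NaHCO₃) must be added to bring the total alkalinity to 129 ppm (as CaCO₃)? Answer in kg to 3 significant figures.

8.05 kg

Volume: 55,500 US gal × 3.785 L/gal = 210,068 L.
After draining 24% and refilling: 135 × 0.76 + 15 × 0.24 = 106.2 ppm.
Deficit to target: 129 − 106.2 = 22.8 mg/L.
As CaCO₃: 22.8 mg/L × 210,068 L = 4790 g; ÷ 50 g/eq ÷ 1 = 95.79 mol NaHCO₃.
Mass: 95.79 × 84 = 8046 g.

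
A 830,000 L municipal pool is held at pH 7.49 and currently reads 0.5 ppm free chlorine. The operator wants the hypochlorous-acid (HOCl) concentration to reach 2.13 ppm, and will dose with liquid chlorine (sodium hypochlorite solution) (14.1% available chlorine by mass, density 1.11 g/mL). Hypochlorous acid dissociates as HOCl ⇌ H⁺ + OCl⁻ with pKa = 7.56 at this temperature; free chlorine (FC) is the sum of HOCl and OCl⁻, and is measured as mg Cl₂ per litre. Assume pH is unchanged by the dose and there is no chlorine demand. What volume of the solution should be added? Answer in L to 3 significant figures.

[OCl⁻]/[HOCl] = 10^(pH − pKa) = 10^(7.49 − 7.56) = 0.8511; fraction as HOCl = 1/(1 + 0.8511) = 0.5402.
Free chlorine required for 2.13 ppm HOCl: 2.13 / 0.5402 = 3.943 ppm.
FC to add: 3.943 − 0.5 = 3.443 mg/L as Cl₂.
Cl₂ equivalent: 3.443 mg/L × 830,000 L = 2858 g.
Product at 14.1% available Cl: 2858 / 0.141 = 20,270 g.
Volume: 20,270 g ÷ 1.11 g/mL = 18,260 mL.

18.3 L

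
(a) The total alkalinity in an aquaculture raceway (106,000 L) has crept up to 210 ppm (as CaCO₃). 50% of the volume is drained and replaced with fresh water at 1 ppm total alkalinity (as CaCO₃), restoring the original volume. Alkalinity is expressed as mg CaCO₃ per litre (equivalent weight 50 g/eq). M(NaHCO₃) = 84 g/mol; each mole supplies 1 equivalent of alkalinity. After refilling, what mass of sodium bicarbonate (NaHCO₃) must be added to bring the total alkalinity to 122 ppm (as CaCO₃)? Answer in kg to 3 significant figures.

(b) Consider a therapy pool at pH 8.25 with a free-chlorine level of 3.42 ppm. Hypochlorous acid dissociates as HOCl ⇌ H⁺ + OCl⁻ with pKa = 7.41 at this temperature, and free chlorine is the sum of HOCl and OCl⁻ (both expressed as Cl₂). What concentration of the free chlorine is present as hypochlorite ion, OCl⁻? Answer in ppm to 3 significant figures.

(a) 2.94 kg; (b) 2.99 ppm

(a) After draining 50% and refilling: 210 × 0.50 + 1 × 0.50 = 105.5 ppm.
(a) Deficit to target: 122 − 105.5 = 16.5 mg/L.
(a) As CaCO₃: 16.5 mg/L × 106,000 L = 1749 g; ÷ 50 g/eq ÷ 1 = 34.98 mol NaHCO₃.
(a) Mass: 34.98 × 84 = 2938 g.

(b) [OCl⁻]/[HOCl] = 10^(pH − pKa) = 10^(8.25 − 7.41) = 10^0.84 = 6.918.
(b) Fraction as HOCl = 1 / (1 + 6.918) = 0.1263.
(b) OCl⁻ = (1 − 0.1263) × 3.42 ppm = 2.988 ppm.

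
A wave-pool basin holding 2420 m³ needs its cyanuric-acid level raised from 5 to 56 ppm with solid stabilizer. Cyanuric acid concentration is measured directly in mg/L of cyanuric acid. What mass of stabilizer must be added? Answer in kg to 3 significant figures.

Volume: 2420 m³ = 2,420,000 L.
CYA to add: (56 − 5) = 51 mg/L × 2,420,000 L = 123,400 g cyanuric acid.

123 kg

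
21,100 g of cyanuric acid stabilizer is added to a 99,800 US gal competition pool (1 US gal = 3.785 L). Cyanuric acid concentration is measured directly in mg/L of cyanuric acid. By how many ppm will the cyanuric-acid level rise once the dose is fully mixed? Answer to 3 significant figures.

55.9 ppm

Volume: 99,800 US gal × 3.785 L/gal = 377,743 L.
Rise: 21,100 g / 377,743 L × 1000 = 55.86 mg/L.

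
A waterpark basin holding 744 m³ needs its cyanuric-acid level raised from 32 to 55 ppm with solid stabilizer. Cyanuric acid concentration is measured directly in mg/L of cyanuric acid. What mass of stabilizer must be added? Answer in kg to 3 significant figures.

Volume: 744 m³ = 744,000 L.
CYA to add: (55 − 32) = 23 mg/L × 744,000 L = 17,110 g cyanuric acid.

17.1 kg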